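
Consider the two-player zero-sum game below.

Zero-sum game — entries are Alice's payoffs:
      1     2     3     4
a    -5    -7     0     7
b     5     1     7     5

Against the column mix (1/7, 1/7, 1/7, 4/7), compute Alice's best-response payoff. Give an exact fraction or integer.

a: (-5)·(1/7) + (-7)·(1/7) + (0)·(1/7) + (7)·(4/7) = 16/7.
b: (5)·(1/7) + (1)·(1/7) + (7)·(1/7) + (5)·(4/7) = 33/7.
The best pure response is b with expected payoff 33/7.

33/7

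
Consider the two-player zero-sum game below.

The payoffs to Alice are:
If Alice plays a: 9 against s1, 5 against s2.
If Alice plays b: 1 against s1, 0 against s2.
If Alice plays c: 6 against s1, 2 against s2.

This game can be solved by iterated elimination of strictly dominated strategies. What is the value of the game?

Column s1 is strictly dominated by s2 for Bob (5<9, 0<1, 2<6); eliminate s1.
Row c is strictly dominated by row a (5>2); eliminate c.
Row b is strictly dominated by row a (5>0); eliminate b.
Only (a, s2) remains, with payoff 5.

5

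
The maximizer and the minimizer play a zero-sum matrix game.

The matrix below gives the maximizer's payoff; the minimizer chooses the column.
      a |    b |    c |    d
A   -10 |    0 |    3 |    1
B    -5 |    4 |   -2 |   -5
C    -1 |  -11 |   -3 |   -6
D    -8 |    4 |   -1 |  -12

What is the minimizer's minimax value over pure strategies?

-1

The worst case (largest entry) in each column is a: -1, b: 4, c: 3, d: 1.
The best (smallest) of these is -1.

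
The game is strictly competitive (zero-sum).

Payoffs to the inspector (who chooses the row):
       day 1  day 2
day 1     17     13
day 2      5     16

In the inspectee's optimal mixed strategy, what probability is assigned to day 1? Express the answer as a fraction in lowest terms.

1/5

Row minima are 13 and 5, so the inspector's maximin is 13; column maxima are 17 and 16, so the inspectee's minimax is 16. These differ, so the equilibrium is in mixed strategies.
Let the inspectee play day 1 with probability q. The inspector is indifferent when 17q + 13(1−q) = 5q + 16(1−q), giving q = 1/5.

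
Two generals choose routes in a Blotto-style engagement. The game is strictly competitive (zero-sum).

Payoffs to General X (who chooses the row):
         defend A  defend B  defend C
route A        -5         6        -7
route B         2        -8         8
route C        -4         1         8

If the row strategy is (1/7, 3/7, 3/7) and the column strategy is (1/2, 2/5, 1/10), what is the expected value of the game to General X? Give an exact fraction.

-37/35

Against (1/2, 2/5, 1/10), each row's expected payoff is route A: -4/5; route B: -7/5; route C: -4/5.
Taking the (1/7, 3/7, 3/7)-weighted average: (1/7)·(-4/5) + (3/7)·(-7/5) + (3/7)·(-4/5) = -37/35.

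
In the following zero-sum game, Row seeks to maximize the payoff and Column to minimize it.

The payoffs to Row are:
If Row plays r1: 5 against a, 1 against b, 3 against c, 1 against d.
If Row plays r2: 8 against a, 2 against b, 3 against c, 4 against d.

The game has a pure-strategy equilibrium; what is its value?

Row minima: 1, 2 → Row's maximin is 2.
Column maxima: 8, 2, 3, 4 → Column's minimax is 2.
They coincide at (r2, b), so the value is 2.

2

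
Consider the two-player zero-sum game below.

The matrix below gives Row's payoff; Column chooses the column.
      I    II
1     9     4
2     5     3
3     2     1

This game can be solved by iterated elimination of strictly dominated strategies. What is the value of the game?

4

Row 2 is strictly dominated by row 1 (9>5, 4>3); eliminate 2.
Row 3 is strictly dominated by row 1 (9>2, 4>1); eliminate 3.
Column I is strictly dominated by II for Column (4<9); eliminate I.
Only (1, II) remains, with payoff 4.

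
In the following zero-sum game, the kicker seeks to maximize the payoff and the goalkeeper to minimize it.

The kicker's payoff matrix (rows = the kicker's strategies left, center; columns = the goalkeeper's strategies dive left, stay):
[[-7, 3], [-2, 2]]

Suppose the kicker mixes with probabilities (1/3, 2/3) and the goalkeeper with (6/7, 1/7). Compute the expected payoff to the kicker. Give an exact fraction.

Against (6/7, 1/7), each row's expected payoff is left: -39/7; center: -10/7.
Taking the (1/3, 2/3)-weighted average: (1/3)·(-39/7) + (2/3)·(-10/7) = -59/21.

-59/21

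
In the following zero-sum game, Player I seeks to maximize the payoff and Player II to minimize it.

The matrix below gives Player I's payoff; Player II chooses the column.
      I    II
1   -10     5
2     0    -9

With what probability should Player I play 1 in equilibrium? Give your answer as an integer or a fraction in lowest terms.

Row minima are -10 and -9, so Player I's maximin is -9; column maxima are 0 and 5, so Player II's minimax is 0. These differ, so the equilibrium is in mixed strategies.
Let Player I play 1 with probability p. Player II is indifferent when −10p = 5p − 9(1−p), giving p = 3/8.

3/8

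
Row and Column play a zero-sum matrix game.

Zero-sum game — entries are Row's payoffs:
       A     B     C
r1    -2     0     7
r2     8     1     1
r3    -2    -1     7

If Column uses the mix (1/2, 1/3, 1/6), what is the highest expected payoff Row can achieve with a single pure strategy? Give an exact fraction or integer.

r1: (-2)·(1/2) + (0)·(1/3) + (7)·(1/6) = 1/6.
r2: (8)·(1/2) + (1)·(1/3) + (1)·(1/6) = 9/2.
r3: (-2)·(1/2) + (-1)·(1/3) + (7)·(1/6) = -1/6.
The best pure response is r2 with expected payoff 9/2.

9/2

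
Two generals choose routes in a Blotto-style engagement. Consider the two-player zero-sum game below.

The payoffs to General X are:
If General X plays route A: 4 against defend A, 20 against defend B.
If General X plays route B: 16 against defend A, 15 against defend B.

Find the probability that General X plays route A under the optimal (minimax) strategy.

1/17

Row minima are 4 and 15, so General X's maximin is 15; column maxima are 16 and 20, so General Y's minimax is 16. These differ, so the equilibrium is in mixed strategies.
Let General X play route A with probability p. General Y is indifferent when 4p + 16(1−p) = 20p + 15(1−p), giving p = 1/17.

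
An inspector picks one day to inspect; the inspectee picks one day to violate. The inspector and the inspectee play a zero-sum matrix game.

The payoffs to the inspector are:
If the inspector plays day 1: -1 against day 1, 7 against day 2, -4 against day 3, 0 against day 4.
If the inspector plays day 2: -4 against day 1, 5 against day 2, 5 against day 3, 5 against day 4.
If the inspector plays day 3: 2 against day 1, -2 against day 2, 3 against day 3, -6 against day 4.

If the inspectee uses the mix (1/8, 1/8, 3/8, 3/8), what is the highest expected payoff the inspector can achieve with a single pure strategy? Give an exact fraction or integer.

day 1: (-1)·(1/8) + (7)·(1/8) + (-4)·(3/8) + (0)·(3/8) = -3/4.
day 2: (-4)·(1/8) + (5)·(1/8) + (5)·(3/8) + (5)·(3/8) = 31/8.
day 3: (2)·(1/8) + (-2)·(1/8) + (3)·(3/8) + (-6)·(3/8) = -9/8.
The best pure response is day 2 with expected payoff 31/8.

31/8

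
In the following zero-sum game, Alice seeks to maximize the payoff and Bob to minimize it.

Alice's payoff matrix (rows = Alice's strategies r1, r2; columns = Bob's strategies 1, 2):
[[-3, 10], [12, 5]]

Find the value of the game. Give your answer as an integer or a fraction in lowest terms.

27/4

Row minima are -3 and 5, so Alice's maximin is 5; column maxima are 12 and 10, so Bob's minimax is 10. These differ, so the equilibrium is in mixed strategies.
Let Alice play r1 with probability p. Bob is indifferent when −3p + 12(1−p) = 10p + 5(1−p), giving p = 7/20.
Let Bob play 1 with probability q. Alice is indifferent when −3q + 10(1−q) = 12q + 5(1−q), giving q = 1/4.
The value is -3·(1/4) + (10)·(3/4) = 27/4.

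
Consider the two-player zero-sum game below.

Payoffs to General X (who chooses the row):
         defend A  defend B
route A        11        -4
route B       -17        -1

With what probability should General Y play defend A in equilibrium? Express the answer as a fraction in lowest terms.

3/31

Row minima are -4 and -17, so General X's maximin is -4; column maxima are 11 and -1, so General Y's minimax is -1. These differ, so the equilibrium is in mixed strategies.
Let General Y play defend A with probability q. General X is indifferent when 11q − 4(1−q) = −17q − (1−q), giving q = 3/31.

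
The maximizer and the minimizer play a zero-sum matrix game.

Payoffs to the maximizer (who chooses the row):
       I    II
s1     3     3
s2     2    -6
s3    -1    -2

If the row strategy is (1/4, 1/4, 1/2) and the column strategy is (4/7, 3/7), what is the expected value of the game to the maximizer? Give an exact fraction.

Against (4/7, 3/7), each row's expected payoff is s1: 3; s2: -10/7; s3: -10/7.
Taking the (1/4, 1/4, 1/2)-weighted average: (1/4)·(3) + (1/4)·(-10/7) + (1/2)·(-10/7) = -9/28.

-9/28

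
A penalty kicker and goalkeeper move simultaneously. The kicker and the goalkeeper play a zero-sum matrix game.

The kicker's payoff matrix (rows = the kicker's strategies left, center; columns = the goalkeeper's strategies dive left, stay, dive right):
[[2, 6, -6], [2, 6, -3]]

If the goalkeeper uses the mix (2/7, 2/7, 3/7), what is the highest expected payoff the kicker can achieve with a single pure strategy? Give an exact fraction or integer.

left: (2)·(2/7) + (6)·(2/7) + (-6)·(3/7) = -2/7.
center: (2)·(2/7) + (6)·(2/7) + (-3)·(3/7) = 1.
The best pure response is center with expected payoff 1.

1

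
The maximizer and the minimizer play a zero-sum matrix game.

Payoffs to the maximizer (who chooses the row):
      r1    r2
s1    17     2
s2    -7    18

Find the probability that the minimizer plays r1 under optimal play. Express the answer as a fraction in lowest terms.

Row minima are 2 and -7, so the maximizer's maximin is 2; column maxima are 17 and 18, so the minimizer's minimax is 17. These differ, so the equilibrium is in mixed strategies.
Let the minimizer play r1 with probability q. The maximizer is indifferent when 17q + 2(1−q) = −7q + 18(1−q), giving q = 2/5.

2/5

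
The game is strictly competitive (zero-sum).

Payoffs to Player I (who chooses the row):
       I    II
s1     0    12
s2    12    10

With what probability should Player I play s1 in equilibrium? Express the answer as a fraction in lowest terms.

Row minima are 0 and 10, so Player I's maximin is 10; column maxima are 12 and 12, so Player II's minimax is 12. These differ, so the equilibrium is in mixed strategies.
Let Player I play s1 with probability p. Player II is indifferent when 12(1−p) = 12p + 10(1−p), giving p = 1/7.

1/7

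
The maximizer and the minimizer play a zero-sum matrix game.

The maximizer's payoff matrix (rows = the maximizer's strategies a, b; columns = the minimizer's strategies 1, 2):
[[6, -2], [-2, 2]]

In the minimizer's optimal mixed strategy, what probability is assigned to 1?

Row minima are -2 and -2, so the maximizer's maximin is -2; column maxima are 6 and 2, so the minimizer's minimax is 2. These differ, so the equilibrium is in mixed strategies.
Let the minimizer play 1 with probability q. The maximizer is indifferent when 6q − 2(1−q) = −2q + 2(1−q), giving q = 1/3.

1/3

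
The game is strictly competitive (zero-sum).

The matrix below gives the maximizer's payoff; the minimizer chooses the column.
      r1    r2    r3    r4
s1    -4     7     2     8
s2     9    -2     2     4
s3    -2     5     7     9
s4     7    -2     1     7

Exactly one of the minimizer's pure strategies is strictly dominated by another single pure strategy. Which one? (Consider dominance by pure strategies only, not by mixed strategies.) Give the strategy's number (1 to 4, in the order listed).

The minimizer prefers columns that give the maximizer less. Compare r4 with r2: 7 < 8, -2 < 4, 5 < 9, -2 < 7.
So r2 strictly dominates r4 for the minimizer; r4 is strictly dominated.

4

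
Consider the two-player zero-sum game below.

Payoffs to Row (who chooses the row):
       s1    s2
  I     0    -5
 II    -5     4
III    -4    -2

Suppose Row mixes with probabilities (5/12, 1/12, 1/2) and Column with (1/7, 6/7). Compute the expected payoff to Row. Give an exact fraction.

Against (1/7, 6/7), each row's expected payoff is I: -30/7; II: 19/7; III: -16/7.
Taking the (5/12, 1/12, 1/2)-weighted average: (5/12)·(-30/7) + (1/12)·(19/7) + (1/2)·(-16/7) = -227/84.

-227/84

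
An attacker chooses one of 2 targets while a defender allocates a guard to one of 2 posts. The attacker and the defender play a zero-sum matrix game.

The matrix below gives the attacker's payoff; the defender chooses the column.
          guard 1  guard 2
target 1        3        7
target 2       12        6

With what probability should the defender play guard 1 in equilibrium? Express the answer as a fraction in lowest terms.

Row minima are 3 and 6, so the attacker's maximin is 6; column maxima are 12 and 7, so the defender's minimax is 7. These differ, so the equilibrium is in mixed strategies.
Let the defender play guard 1 with probability q. The attacker is indifferent when 3q + 7(1−q) = 12q + 6(1−q), giving q = 1/10.

1/10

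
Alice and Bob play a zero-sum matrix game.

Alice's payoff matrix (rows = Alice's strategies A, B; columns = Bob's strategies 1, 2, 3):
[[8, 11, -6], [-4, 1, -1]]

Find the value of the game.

-32/17

Column 2 is strictly dominated by 1 for Bob (it gives Alice more in every row).
The remaining 2×2 game on (A, B) × (1, 3) has no saddle point. Let Alice play A with probability p; indifference gives 8p − 4(1−p) = −6p − (1−p), so p = 3/17.
Similarly Bob's optimal q on 1 is 5/17, and the value is 8·(5/17) + (-6)·(12/17) = -32/17.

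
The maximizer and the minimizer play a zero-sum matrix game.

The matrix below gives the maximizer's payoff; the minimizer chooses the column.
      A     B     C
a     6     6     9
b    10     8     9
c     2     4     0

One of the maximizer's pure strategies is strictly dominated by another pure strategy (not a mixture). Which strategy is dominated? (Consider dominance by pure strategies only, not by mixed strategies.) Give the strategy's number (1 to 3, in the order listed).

Compare c with a: 6 > 2, 6 > 4, 9 > 0.
So a strictly dominates c for the maximizer; c is strictly dominated.

3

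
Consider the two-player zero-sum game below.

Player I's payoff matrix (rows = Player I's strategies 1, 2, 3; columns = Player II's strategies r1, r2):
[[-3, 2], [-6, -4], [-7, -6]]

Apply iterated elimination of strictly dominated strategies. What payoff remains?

-3

Column r2 is strictly dominated by r1 for Player II (-3<2, -6<-4, -7<-6); eliminate r2.
Row 2 is strictly dominated by row 1 (-3>-6); eliminate 2.
Row 3 is strictly dominated by row 1 (-3>-7); eliminate 3.
Only (1, r1) remains, with payoff -3.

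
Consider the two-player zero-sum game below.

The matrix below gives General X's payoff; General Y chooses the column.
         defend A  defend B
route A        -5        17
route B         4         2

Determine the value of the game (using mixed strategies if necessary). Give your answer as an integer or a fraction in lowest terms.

Row minima are -5 and 2, so General X's maximin is 2; column maxima are 4 and 17, so General Y's minimax is 4. These differ, so the equilibrium is in mixed strategies.
Let General X play route A with probability p. General Y is indifferent when −5p + 4(1−p) = 17p + 2(1−p), giving p = 1/12.
Let General Y play defend A with probability q. General X is indifferent when −5q + 17(1−q) = 4q + 2(1−q), giving q = 5/8.
The value is -5·(5/8) + (17)·(3/8) = 13/4.

13/4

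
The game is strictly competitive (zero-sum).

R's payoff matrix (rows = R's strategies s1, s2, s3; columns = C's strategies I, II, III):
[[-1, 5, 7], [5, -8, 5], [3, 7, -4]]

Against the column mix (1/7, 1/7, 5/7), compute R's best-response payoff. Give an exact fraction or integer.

39/7

s1: (-1)·(1/7) + (5)·(1/7) + (7)·(5/7) = 39/7.
s2: (5)·(1/7) + (-8)·(1/7) + (5)·(5/7) = 22/7.
s3: (3)·(1/7) + (7)·(1/7) + (-4)·(5/7) = -10/7.
The best pure response is s1 with expected payoff 39/7.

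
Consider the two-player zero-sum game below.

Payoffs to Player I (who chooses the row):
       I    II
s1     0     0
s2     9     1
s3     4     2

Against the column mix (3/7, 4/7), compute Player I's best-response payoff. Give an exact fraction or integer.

s1: (0)·(3/7) + (0)·(4/7) = 0.
s2: (9)·(3/7) + (1)·(4/7) = 31/7.
s3: (4)·(3/7) + (2)·(4/7) = 20/7.
The best pure response is s2 with expected payoff 31/7.

31/7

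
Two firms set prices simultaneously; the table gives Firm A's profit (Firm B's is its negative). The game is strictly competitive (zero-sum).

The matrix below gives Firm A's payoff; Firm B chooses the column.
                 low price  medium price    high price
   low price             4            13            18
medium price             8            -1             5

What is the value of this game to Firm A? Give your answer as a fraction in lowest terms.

Column high price is strictly dominated by medium price for Firm B (it gives Firm A more in every row).
The remaining 2×2 game on (low price, medium price) × (low price, medium price) has no saddle point. Let Firm A play low price with probability p; indifference gives 4p + 8(1−p) = 13p − (1−p), so p = 1/2.
Similarly Firm B's optimal q on low price is 7/9, and the value is 4·(7/9) + (13)·(2/9) = 6.

6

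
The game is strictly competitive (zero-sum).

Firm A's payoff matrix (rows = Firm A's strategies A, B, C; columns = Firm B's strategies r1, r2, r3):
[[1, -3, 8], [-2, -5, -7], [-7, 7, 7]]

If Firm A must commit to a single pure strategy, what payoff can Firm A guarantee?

-3

The worst-case payoff for each row is A: -3, B: -7, C: -7.
The best of these is -3.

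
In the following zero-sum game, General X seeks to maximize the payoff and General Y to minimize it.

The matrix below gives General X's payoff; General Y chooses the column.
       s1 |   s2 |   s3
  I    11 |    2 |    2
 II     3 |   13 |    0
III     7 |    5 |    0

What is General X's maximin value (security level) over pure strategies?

The worst-case payoff for each row is I: 2, II: 0, III: 0.
The best of these is 2.

2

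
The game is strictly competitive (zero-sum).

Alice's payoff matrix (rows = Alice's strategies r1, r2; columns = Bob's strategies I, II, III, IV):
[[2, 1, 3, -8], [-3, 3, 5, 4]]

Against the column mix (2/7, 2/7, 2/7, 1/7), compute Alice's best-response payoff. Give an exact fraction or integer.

r1: (2)·(2/7) + (1)·(2/7) + (3)·(2/7) + (-8)·(1/7) = 4/7.
r2: (-3)·(2/7) + (3)·(2/7) + (5)·(2/7) + (4)·(1/7) = 2.
The best pure response is r2 with expected payoff 2.

2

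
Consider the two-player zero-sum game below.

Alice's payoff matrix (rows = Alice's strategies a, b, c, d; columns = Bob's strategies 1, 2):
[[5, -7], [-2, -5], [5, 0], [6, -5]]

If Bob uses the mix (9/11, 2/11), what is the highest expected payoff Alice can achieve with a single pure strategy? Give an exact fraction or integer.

a: (5)·(9/11) + (-7)·(2/11) = 31/11.
b: (-2)·(9/11) + (-5)·(2/11) = -28/11.
c: (5)·(9/11) + (0)·(2/11) = 45/11.
d: (6)·(9/11) + (-5)·(2/11) = 4.
The best pure response is c with expected payoff 45/11.

45/11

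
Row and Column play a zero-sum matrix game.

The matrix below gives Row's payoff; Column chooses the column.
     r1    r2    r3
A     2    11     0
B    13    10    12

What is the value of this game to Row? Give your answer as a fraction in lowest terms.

132/13

Column r1 is strictly dominated by r3 for Column (it gives Row more in every row).
The remaining 2×2 game on (A, B) × (r2, r3) has no saddle point. Let Row play A with probability p; indifference gives 11p + 10(1−p) = 12(1−p), so p = 2/13.
Similarly Column's optimal q on r2 is 12/13, and the value is 11·(12/13) + (0)·(1/13) = 132/13.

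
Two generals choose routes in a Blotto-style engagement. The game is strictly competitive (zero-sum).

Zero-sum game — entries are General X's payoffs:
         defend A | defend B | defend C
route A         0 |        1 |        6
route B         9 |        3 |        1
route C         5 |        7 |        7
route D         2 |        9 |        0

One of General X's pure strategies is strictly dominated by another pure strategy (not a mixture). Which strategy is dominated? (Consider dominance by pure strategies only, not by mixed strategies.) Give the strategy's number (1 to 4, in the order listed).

1

Compare route A with route C: 5 > 0, 7 > 1, 7 > 6.
So route C strictly dominates route A for General X; route A is strictly dominated.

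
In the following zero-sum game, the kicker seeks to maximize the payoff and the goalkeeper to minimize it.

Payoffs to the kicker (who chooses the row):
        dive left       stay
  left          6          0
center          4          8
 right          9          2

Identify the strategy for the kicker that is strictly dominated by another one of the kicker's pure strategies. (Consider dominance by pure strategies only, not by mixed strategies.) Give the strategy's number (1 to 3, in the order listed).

Compare left with right: 9 > 6, 2 > 0.
So right strictly dominates left for the kicker; left is strictly dominated.

1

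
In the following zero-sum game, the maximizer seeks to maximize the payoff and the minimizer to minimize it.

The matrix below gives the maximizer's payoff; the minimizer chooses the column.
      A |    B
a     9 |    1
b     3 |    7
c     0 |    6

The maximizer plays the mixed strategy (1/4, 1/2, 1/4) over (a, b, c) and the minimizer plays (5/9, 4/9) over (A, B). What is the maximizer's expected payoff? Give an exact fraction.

Against (5/9, 4/9), each row's expected payoff is a: 49/9; b: 43/9; c: 8/3.
Taking the (1/4, 1/2, 1/4)-weighted average: (1/4)·(49/9) + (1/2)·(43/9) + (1/4)·(8/3) = 53/12.

53/12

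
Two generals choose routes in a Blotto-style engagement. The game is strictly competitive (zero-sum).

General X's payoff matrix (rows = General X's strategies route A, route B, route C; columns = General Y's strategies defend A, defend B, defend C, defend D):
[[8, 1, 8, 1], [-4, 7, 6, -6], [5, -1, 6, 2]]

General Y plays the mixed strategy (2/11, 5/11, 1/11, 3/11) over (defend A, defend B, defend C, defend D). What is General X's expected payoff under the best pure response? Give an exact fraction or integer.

32/11

route A: (8)·(2/11) + (1)·(5/11) + (8)·(1/11) + (1)·(3/11) = 32/11.
route B: (-4)·(2/11) + (7)·(5/11) + (6)·(1/11) + (-6)·(3/11) = 15/11.
route C: (5)·(2/11) + (-1)·(5/11) + (6)·(1/11) + (2)·(3/11) = 17/11.
The best pure response is route A with expected payoff 32/11.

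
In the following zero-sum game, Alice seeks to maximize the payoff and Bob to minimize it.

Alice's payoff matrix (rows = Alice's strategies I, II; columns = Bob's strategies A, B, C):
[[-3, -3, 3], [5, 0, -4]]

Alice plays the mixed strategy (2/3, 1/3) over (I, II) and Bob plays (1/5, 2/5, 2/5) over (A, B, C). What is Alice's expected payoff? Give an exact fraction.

-3/5

Against (1/5, 2/5, 2/5), each row's expected payoff is I: -3/5; II: -3/5.
Taking the (2/3, 1/3)-weighted average: (2/3)·(-3/5) + (1/3)·(-3/5) = -3/5.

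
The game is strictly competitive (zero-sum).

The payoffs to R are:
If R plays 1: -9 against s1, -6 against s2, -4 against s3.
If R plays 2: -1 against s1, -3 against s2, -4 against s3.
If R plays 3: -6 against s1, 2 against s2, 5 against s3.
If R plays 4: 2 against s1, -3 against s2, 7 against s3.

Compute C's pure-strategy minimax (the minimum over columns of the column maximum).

The worst case (largest entry) in each column is s1: 2, s2: 2, s3: 7.
The best (smallest) of these is 2.

2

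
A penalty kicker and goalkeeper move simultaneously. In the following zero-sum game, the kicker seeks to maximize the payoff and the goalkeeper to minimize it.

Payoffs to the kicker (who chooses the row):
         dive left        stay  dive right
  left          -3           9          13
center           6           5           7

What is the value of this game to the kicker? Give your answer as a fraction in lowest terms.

Column dive right is strictly dominated by stay for the goalkeeper (it gives the kicker more in every row).
The remaining 2×2 game on (left, center) × (dive left, stay) has no saddle point. Let the kicker play left with probability p; indifference gives −3p + 6(1−p) = 9p + 5(1−p), so p = 1/13.
Similarly the goalkeeper's optimal q on dive left is 4/13, and the value is -3·(4/13) + (9)·(9/13) = 69/13.

69/13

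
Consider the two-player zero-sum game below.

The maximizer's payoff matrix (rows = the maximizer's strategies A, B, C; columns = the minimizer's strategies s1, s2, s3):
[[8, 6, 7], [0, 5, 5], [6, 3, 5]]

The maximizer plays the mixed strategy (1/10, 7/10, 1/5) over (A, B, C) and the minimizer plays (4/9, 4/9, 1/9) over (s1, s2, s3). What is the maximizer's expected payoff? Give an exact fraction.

32/9

Against (4/9, 4/9, 1/9), each row's expected payoff is A: 7; B: 25/9; C: 41/9.
Taking the (1/10, 7/10, 1/5)-weighted average: (1/10)·(7) + (7/10)·(25/9) + (1/5)·(41/9) = 32/9.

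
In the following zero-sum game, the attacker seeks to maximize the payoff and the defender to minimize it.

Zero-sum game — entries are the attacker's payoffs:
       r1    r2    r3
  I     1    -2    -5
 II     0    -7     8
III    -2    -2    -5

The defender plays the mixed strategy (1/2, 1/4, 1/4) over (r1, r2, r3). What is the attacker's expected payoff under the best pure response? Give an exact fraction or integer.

I: (1)·(1/2) + (-2)·(1/4) + (-5)·(1/4) = -5/4.
II: (0)·(1/2) + (-7)·(1/4) + (8)·(1/4) = 1/4.
III: (-2)·(1/2) + (-2)·(1/4) + (-5)·(1/4) = -11/4.
The best pure response is II with expected payoff 1/4.

1/4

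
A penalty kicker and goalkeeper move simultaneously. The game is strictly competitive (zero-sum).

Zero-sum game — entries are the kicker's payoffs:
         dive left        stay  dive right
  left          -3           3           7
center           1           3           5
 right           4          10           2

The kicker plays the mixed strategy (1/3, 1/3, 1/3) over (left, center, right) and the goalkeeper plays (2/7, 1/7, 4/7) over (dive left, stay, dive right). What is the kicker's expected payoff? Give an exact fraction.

76/21

Against (2/7, 1/7, 4/7), each row's expected payoff is left: 25/7; center: 25/7; right: 26/7.
Taking the (1/3, 1/3, 1/3)-weighted average: (1/3)·(25/7) + (1/3)·(25/7) + (1/3)·(26/7) = 76/21.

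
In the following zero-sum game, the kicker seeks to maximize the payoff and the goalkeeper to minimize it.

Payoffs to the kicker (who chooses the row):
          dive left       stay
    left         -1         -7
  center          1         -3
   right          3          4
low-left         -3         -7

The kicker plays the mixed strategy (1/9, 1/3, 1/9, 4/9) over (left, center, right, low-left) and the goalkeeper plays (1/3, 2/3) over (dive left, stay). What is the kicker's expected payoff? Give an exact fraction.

Against (1/3, 2/3), each row's expected payoff is left: -5; center: -5/3; right: 11/3; low-left: -17/3.
Taking the (1/9, 1/3, 1/9, 4/9)-weighted average: (1/9)·(-5) + (1/3)·(-5/3) + (1/9)·(11/3) + (4/9)·(-17/3) = -29/9.

-29/9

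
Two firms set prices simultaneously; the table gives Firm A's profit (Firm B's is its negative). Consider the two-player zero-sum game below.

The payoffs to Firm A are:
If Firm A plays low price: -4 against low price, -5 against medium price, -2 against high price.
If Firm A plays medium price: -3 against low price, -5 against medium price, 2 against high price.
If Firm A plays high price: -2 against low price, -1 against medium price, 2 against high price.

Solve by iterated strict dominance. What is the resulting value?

Column high price is strictly dominated by low price for Firm B (-4<-2, -3<2, -2<2); eliminate high price.
Row medium price is strictly dominated by row high price (-2>-3, -1>-5); eliminate medium price.
Row low price is strictly dominated by row high price (-2>-4, -1>-5); eliminate low price.
Column medium price is strictly dominated by low price for Firm B (-2<-1); eliminate medium price.
Only (high price, low price) remains, with payoff -2.

-2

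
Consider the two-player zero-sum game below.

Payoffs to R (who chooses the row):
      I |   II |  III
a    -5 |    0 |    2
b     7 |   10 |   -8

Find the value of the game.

Column II is strictly dominated by I for C (it gives R more in every row).
The remaining 2×2 game on (a, b) × (I, III) has no saddle point. Let R play a with probability p; indifference gives −5p + 7(1−p) = 2p − 8(1−p), so p = 15/22.
Similarly C's optimal q on I is 5/11, and the value is -5·(5/11) + (2)·(6/11) = -13/11.

-13/11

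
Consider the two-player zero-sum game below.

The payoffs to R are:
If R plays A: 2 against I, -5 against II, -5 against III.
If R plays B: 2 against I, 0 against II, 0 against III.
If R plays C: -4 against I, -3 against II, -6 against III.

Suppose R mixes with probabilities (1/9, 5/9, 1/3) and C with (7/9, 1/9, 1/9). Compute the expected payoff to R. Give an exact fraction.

Against (7/9, 1/9, 1/9), each row's expected payoff is A: 4/9; B: 14/9; C: -37/9.
Taking the (1/9, 5/9, 1/3)-weighted average: (1/9)·(4/9) + (5/9)·(14/9) + (1/3)·(-37/9) = -37/81.

-37/81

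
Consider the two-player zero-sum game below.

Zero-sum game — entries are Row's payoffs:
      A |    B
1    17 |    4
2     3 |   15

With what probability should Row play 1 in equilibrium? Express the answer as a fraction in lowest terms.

Row minima are 4 and 3, so Row's maximin is 4; column maxima are 17 and 15, so Column's minimax is 15. These differ, so the equilibrium is in mixed strategies.
Let Row play 1 with probability p. Column is indifferent when 17p + 3(1−p) = 4p + 15(1−p), giving p = 12/25.

12/25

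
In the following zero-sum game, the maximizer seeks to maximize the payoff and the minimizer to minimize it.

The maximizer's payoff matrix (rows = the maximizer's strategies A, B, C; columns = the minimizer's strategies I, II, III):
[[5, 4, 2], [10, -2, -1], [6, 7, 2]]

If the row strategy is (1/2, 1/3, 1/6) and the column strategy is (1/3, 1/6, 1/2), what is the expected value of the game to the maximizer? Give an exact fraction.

115/36

Against (1/3, 1/6, 1/2), each row's expected payoff is A: 10/3; B: 5/2; C: 25/6.
Taking the (1/2, 1/3, 1/6)-weighted average: (1/2)·(10/3) + (1/3)·(5/2) + (1/6)·(25/6) = 115/36.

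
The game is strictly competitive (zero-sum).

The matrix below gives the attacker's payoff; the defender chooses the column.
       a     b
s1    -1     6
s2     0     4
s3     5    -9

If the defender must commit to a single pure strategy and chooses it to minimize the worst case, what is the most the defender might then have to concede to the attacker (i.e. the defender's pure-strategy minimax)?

5

The worst case (largest entry) in each column is a: 5, b: 6.
The best (smallest) of these is 5.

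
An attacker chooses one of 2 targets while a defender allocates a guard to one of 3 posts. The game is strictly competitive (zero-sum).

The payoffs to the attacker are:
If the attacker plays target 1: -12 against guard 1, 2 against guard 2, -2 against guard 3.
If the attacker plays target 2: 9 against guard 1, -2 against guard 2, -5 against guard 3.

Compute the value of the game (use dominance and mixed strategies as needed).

Column guard 2 is strictly dominated by guard 3 for the defender (it gives the attacker more in every row).
The remaining 2×2 game on (target 1, target 2) × (guard 1, guard 3) has no saddle point. Let the attacker play target 1 with probability p; indifference gives −12p + 9(1−p) = −2p − 5(1−p), so p = 7/12.
Similarly the defender's optimal q on guard 1 is 1/8, and the value is -12·(1/8) + (-2)·(7/8) = -13/4.

-13/4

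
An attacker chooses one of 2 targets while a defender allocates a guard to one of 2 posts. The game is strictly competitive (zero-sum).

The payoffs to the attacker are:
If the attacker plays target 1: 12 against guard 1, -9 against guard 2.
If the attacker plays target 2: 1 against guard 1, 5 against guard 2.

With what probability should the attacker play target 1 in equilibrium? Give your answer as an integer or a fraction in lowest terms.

Row minima are -9 and 1, so the attacker's maximin is 1; column maxima are 12 and 5, so the defender's minimax is 5. These differ, so the equilibrium is in mixed strategies.
Let the attacker play target 1 with probability p. The defender is indifferent when 12p + (1−p) = −9p + 5(1−p), giving p = 4/25.

4/25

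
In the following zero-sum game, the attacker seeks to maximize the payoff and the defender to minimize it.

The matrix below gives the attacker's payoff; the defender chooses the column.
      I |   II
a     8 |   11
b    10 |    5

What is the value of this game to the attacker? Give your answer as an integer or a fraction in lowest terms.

Row minima are 8 and 5, so the attacker's maximin is 8; column maxima are 10 and 11, so the defender's minimax is 10. These differ, so the equilibrium is in mixed strategies.
Let the attacker play a with probability p. The defender is indifferent when 8p + 10(1−p) = 11p + 5(1−p), giving p = 5/8.
Let the defender play I with probability q. The attacker is indifferent when 8q + 11(1−q) = 10q + 5(1−q), giving q = 3/4.
The value is 8·(3/4) + (11)·(1/4) = 35/4.

35/4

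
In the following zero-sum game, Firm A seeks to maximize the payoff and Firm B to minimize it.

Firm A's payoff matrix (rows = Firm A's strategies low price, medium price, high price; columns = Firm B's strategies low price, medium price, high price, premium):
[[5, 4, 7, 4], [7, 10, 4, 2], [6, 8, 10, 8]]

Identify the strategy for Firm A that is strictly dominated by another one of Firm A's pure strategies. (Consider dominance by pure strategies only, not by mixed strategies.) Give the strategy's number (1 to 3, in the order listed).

Compare low price with high price: 6 > 5, 8 > 4, 10 > 7, 8 > 4.
So high price strictly dominates low price for Firm A; low price is strictly dominated.

1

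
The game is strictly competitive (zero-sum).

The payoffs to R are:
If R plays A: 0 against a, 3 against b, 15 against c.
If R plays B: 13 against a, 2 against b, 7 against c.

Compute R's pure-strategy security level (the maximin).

2

The worst-case payoff for each row is A: 0, B: 2.
The best of these is 2.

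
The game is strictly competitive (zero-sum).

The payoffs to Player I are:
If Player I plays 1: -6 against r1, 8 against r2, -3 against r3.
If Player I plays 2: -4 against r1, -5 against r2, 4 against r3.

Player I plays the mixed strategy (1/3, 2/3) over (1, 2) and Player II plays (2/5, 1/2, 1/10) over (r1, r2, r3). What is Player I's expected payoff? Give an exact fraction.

-61/30

Against (2/5, 1/2, 1/10), each row's expected payoff is 1: 13/10; 2: -37/10.
Taking the (1/3, 2/3)-weighted average: (1/3)·(13/10) + (2/3)·(-37/10) = -61/30.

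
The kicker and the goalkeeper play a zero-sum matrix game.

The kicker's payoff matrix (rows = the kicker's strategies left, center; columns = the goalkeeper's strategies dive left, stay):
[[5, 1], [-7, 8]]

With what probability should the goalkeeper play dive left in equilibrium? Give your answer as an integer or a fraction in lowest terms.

Row minima are 1 and -7, so the kicker's maximin is 1; column maxima are 5 and 8, so the goalkeeper's minimax is 5. These differ, so the equilibrium is in mixed strategies.
Let the goalkeeper play dive left with probability q. The kicker is indifferent when 5q + (1−q) = −7q + 8(1−q), giving q = 7/19.

7/19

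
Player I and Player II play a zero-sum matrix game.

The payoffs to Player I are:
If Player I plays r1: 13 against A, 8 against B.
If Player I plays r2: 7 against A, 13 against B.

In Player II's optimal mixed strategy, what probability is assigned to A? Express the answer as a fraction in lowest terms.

5/11

Row minima are 8 and 7, so Player I's maximin is 8; column maxima are 13 and 13, so Player II's minimax is 13. These differ, so the equilibrium is in mixed strategies.
Let Player II play A with probability q. Player I is indifferent when 13q + 8(1−q) = 7q + 13(1−q), giving q = 5/11.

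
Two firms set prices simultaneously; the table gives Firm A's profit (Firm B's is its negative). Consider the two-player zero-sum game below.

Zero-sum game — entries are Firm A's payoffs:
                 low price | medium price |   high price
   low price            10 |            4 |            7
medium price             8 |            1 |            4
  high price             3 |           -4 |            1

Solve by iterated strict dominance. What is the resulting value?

Column high price is strictly dominated by medium price for Firm B (4<7, 1<4, -4<1); eliminate high price.
Column low price is strictly dominated by medium price for Firm B (4<10, 1<8, -4<3); eliminate low price.
Row medium price is strictly dominated by row low price (4>1); eliminate medium price.
Row high price is strictly dominated by row low price (4>-4); eliminate high price.
Only (low price, medium price) remains, with payoff 4.

4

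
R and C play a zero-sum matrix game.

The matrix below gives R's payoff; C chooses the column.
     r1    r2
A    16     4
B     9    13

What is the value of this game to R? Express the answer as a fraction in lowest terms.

43/4

Row minima are 4 and 9, so R's maximin is 9; column maxima are 16 and 13, so C's minimax is 13. These differ, so the equilibrium is in mixed strategies.
Let R play A with probability p. C is indifferent when 16p + 9(1−p) = 4p + 13(1−p), giving p = 1/4.
Let C play r1 with probability q. R is indifferent when 16q + 4(1−q) = 9q + 13(1−q), giving q = 9/16.
The value is 16·(9/16) + (4)·(7/16) = 43/4.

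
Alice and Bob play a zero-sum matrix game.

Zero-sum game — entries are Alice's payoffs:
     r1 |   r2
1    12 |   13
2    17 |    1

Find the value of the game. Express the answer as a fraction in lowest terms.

209/17

Row minima are 12 and 1, so Alice's maximin is 12; column maxima are 17 and 13, so Bob's minimax is 13. These differ, so the equilibrium is in mixed strategies.
Let Alice play 1 with probability p. Bob is indifferent when 12p + 17(1−p) = 13p + (1−p), giving p = 16/17.
Let Bob play r1 with probability q. Alice is indifferent when 12q + 13(1−q) = 17q + (1−q), giving q = 12/17.
The value is 12·(12/17) + (13)·(5/17) = 209/17.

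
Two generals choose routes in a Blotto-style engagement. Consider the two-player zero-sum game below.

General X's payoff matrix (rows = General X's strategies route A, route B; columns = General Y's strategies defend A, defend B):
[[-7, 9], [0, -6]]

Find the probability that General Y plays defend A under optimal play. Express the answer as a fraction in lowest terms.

Row minima are -7 and -6, so General X's maximin is -6; column maxima are 0 and 9, so General Y's minimax is 0. These differ, so the equilibrium is in mixed strategies.
Let General Y play defend A with probability q. General X is indifferent when −7q + 9(1−q) = −6(1−q), giving q = 15/22.

15/22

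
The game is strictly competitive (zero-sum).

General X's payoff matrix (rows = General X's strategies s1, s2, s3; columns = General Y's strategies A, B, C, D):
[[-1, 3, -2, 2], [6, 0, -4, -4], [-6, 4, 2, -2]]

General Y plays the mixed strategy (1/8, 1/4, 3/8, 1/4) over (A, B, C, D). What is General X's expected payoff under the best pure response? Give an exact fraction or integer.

1/2

s1: (-1)·(1/8) + (3)·(1/4) + (-2)·(3/8) + (2)·(1/4) = 3/8.
s2: (6)·(1/8) + (0)·(1/4) + (-4)·(3/8) + (-4)·(1/4) = -7/4.
s3: (-6)·(1/8) + (4)·(1/4) + (2)·(3/8) + (-2)·(1/4) = 1/2.
The best pure response is s3 with expected payoff 1/2.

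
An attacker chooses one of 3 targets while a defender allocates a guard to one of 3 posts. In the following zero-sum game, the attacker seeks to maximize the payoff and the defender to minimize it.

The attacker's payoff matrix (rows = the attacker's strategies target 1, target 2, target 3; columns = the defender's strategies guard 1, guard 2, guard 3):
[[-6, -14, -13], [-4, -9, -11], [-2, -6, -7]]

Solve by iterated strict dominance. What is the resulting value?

Column guard 1 is strictly dominated by guard 2 for the defender (-14<-6, -9<-4, -6<-2); eliminate guard 1.
Row target 1 is strictly dominated by row target 2 (-9>-14, -11>-13); eliminate target 1.
Column guard 2 is strictly dominated by guard 3 for the defender (-11<-9, -7<-6); eliminate guard 2.
Row target 2 is strictly dominated by row target 3 (-7>-11); eliminate target 2.
Only (target 3, guard 3) remains, with payoff -7.

-7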